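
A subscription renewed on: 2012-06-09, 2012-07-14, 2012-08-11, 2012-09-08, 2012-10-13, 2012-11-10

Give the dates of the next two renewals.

2012-12-08, 2013-01-12

These are Saturdays at 28- or 35-day spacing (35, 28, 28, 35, 28).
The pattern: 2nd Saturday of the month.
December 2012 — 2nd Saturday is 2012-12-08.
January 2013 — 2nd Saturday is 2013-01-12.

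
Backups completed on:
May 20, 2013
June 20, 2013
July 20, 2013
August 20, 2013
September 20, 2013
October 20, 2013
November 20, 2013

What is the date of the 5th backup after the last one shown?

April 20, 2014

Each date is the 20th; the gaps (31, 30, 31, 31, 30, 31) track the month lengths.
The rule is the 20th of each month.
Next: December 2013 → December 20, 2013.
January 2014: January 20, 2014.
February 2014: February 20, 2014.
March 2014: March 20, 2014.
April 2014: April 20, 2014.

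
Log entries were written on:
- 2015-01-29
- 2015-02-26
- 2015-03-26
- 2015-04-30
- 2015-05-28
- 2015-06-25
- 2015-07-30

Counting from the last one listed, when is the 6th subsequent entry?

All Thursdays; the gaps (28, 28, 35, 28, 28, 35) vary with month length.
This is the last Thursday of each month.
Last Thursday of August 2015: 2015-08-27.
September 2015 ends with Thursday 2015-09-24.
Last Thursday of October 2015: 2015-10-29.
November 2015 ends with Thursday 2015-11-26.
Last Thursday of December 2015: 2015-12-31.
January 2016 ends with Thursday 2016-01-28.

2016-01-28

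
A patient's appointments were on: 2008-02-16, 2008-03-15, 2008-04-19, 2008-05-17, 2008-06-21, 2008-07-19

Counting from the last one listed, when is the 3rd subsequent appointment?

These are Saturdays at 28- or 35-day spacing (28, 35, 28, 35, 28).
The pattern: 3rd Saturday of the month.
3rd Saturday of August 2008: 2008-08-16.
September 2008 — 3rd Saturday is 2008-09-20.
October 2008 — 3rd Saturday is 2008-10-18.

2008-10-18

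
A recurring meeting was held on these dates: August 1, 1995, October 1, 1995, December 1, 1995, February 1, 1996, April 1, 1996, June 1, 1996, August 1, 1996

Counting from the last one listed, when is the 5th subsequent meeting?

Gaps: 61, 61, 62, 60, 61, 61 days — not constant. Every event is on the 1st of the month.
Pattern: the 1st of every 2 months.
October 1996: October 1, 1996.
Next: December 1996 → December 1, 1996.
Next: February 1997 → February 1, 1997.
April 1997: April 1, 1997.
June 1997: June 1, 1997.

June 1, 1997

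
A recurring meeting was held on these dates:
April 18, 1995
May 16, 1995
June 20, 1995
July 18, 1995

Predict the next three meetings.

August 15, 1995; September 19, 1995; October 17, 1995

These are Tuesdays at 28- or 35-day spacing (28, 35, 28).
The pattern: 3rd Tuesday of the month.
3rd Tuesday of August 1995: August 15, 1995.
3rd Tuesday of September 1995: September 19, 1995.
3rd Tuesday of October 1995: October 17, 1995.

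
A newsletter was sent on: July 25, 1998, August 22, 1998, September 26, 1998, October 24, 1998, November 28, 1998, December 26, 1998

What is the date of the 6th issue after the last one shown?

These are Saturdays at 28- or 35-day spacing (28, 35, 28, 35, 28).
The pattern: 4th Saturday of the month.
January 1999 — 4th Saturday is January 23, 1999.
February 1999 — 4th Saturday is February 27, 1999.
4th Saturday of March 1999: March 27, 1999.
4th Saturday of April 1999: April 24, 1999.
May 1999 — 4th Saturday is May 22, 1999.
June 1999 — 4th Saturday is June 26, 1999.

June 26, 1999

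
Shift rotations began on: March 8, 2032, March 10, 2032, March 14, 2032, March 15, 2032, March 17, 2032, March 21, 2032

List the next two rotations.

The gap pattern 2, 4, 1, 2, 4 repeats every 3 events.
These are the Mondays, Wednesdays and Sundays of each week.
Next Monday: March 22, 2032.
Next Wednesday: March 24, 2032.

March 22, 2032; March 24, 2032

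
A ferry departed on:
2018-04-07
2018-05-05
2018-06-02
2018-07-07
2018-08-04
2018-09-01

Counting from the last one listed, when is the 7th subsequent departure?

Gaps: 28, 28, 35, 28, 28 days — a mix of 28 and 35. Every date is a Saturday.
Each is the 1st Saturday of its month.
October 2018 — 1st Saturday is 2018-10-06.
November 2018 — 1st Saturday is 2018-11-03.
1st Saturday of December 2018: 2018-12-01.
1st Saturday of January 2019: 2019-01-05.
February 2019 — 1st Saturday is 2019-02-02.
1st Saturday of March 2019: 2019-03-02.
1st Saturday of April 2019: 2019-04-06.

2019-04-06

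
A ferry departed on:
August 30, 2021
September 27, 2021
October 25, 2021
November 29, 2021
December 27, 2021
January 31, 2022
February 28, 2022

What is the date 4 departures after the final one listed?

All Mondays; the gaps (28, 28, 35, 28, 35, 28) vary with month length.
This is the last Monday of each month.
Last Monday of March 2022: March 28, 2022.
Last Monday of April 2022: April 25, 2022.
Last Monday of May 2022: May 30, 2022.
June 2022 ends with Monday June 27, 2022.

June 27, 2022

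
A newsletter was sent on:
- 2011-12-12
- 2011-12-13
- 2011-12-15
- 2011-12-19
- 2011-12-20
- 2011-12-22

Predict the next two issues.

2011-12-26, 2011-12-27

Every event lands on a Monday or Tuesday or Thursday (gaps cycle 1, 2, 4, 1, 2).
So the schedule is: every Monday, Tuesday and Thursday.
Next Monday: 2011-12-26.
The following Tuesday is 2011-12-27.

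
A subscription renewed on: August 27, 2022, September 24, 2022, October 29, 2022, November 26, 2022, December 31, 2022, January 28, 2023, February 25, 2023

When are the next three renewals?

These are Saturdays with 28, 35, 28, 35, 28, 28-day gaps.
Each is the final Saturday of its month — October 29, 2022 is past the 28th, so '4th Saturday' doesn't fit.
Last Saturday of March 2023: March 25, 2023.
Last Saturday of April 2023: April 29, 2023.
Last Saturday of May 2023: May 27, 2023.

March 25, 2023; April 29, 2023; May 27, 2023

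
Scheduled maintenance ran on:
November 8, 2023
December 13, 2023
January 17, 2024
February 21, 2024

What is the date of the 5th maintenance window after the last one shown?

The spacing is 35, 35, 35 days — always 35 days.
February 21, 2024 + 35 days = March 27, 2024.
March 27, 2024 + 35 days = May 1, 2024.
May 1, 2024 + 35 days = June 5, 2024.
June 5, 2024 + 35 days = July 10, 2024.
July 10, 2024 + 35 days = August 14, 2024.

August 14, 2024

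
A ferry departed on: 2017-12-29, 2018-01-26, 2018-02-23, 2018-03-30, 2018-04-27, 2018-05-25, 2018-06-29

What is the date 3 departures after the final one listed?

2018-09-28

All Fridays; the gaps (28, 28, 35, 28, 28, 35) vary with month length.
This is the last Friday of each month.
July 2018 ends with Friday 2018-07-27.
August 2018 ends with Friday 2018-08-31.
Last Friday of September 2018: 2018-09-28.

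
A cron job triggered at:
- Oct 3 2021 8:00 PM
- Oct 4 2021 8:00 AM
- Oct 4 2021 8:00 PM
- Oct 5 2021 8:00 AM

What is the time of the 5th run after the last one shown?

Oct 7 2021 8:00 PM

Gaps: 12, 12, 12 hours — each event is 12 hours after the previous one.
Oct 5 2021 8:00 AM + 12 h = Oct 5 2021 8:00 PM.
Oct 5 2021 8:00 PM + 12 h = Oct 6 2021 8:00 AM.
Oct 6 2021 8:00 AM + 12 h = Oct 6 2021 8:00 PM.
Oct 6 2021 8:00 PM + 12 h = Oct 7 2021 8:00 AM.
Oct 7 2021 8:00 AM + 12 h = Oct 7 2021 8:00 PM.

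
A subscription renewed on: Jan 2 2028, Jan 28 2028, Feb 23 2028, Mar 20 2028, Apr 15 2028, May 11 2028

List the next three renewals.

Jun 6 2028, Jul 2 2028, Jul 28 2028

Gaps between consecutive events: 26, 26, 26, 26, 26 days — a constant 26-day interval.
May 11 2028 + 26 days = Jun 6 2028.
Jun 6 2028 + 26 days = Jul 2 2028.
Jul 2 2028 + 26 days = Jul 28 2028.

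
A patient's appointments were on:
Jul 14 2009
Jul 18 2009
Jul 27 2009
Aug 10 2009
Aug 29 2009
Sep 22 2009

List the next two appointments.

The spacing grows by 5 each time: 4, 9, 14, 19, 24 days.
Next gap: 29 days. Sep 22 2009 + 29 days = Oct 21 2009.
Next gap: 34 days. Oct 21 2009 + 34 days = Nov 24 2009.

Oct 21 2009, Nov 24 2009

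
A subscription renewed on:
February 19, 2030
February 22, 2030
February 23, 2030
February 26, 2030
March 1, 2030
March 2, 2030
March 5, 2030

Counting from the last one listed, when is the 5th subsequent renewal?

March 16, 2030

Every event lands on a Tuesday or Friday or Saturday (gaps cycle 3, 1, 3, 3, 1, 3).
So the schedule is: every Tuesday, Friday and Saturday.
The following Friday is March 8, 2030.
Next Saturday: March 9, 2030.
Next Tuesday: March 12, 2030.
The following Friday is March 15, 2030.
The following Saturday is March 16, 2030.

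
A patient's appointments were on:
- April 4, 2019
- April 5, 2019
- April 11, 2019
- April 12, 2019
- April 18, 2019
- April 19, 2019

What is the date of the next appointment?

April 25, 2019

The gap pattern 1, 6, 1, 6, 1 repeats every 2 events.
These are the Thursdays and Fridays of each week.
The following Thursday is April 25, 2019.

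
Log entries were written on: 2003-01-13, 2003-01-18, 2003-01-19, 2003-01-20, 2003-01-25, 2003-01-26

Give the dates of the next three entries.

2003-01-27, 2003-02-01, 2003-02-02

The gap pattern 5, 1, 1, 5, 1 repeats every 3 events.
These are the Mondays, Saturdays and Sundays of each week.
The following Monday is 2003-01-27.
Next Saturday: 2003-02-01.
The following Sunday is 2003-02-02.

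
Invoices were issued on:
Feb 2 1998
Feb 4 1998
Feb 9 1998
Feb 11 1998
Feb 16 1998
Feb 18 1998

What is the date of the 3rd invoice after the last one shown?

Every event lands on a Monday or Wednesday (gaps cycle 2, 5, 2, 5, 2).
So the schedule is: every Monday and Wednesday.
The following Monday is Feb 23 1998.
Next Wednesday: Feb 25 1998.
Next Monday: Mar 2 1998.

Mar 2 1998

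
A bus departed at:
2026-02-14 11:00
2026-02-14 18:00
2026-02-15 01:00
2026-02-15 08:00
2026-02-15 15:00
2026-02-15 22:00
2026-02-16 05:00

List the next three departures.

2026-02-16 12:00, 2026-02-16 19:00, 2026-02-17 02:00

Spacing: 7, 7, 7, 7, 7, 7 h — constant 7 h.
2026-02-16 05:00 + 7 h = 2026-02-16 12:00.
2026-02-16 12:00 + 7 h = 2026-02-16 19:00.
2026-02-16 19:00 + 7 h = 2026-02-17 02:00.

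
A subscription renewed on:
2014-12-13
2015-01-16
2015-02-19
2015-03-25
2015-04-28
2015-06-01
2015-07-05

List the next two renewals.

2015-08-08, 2015-09-11

Every event comes 34 days after the last (34, 34, 34, 34, 34, 34).
2015-07-05 + 34 days = 2015-08-08.
2015-08-08 + 34 days = 2015-09-11.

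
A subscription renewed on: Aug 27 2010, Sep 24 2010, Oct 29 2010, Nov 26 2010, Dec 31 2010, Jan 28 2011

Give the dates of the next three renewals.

Feb 25 2011, Mar 25 2011, Apr 29 2011

Every date is a Friday; gaps 28, 35, 28, 35, 28 days.
Each is the last Friday of its month (at least one falls on the 29th or later, ruling out '4th Friday').
Last Friday of February 2011: Feb 25 2011.
Last Friday of March 2011: Mar 25 2011.
Last Friday of April 2011: Apr 29 2011.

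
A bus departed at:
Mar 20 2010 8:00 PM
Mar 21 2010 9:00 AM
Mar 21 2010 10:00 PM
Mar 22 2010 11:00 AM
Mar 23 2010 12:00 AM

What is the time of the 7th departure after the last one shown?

The interval is a steady 13 hours (13, 13, 13, 13).
Mar 23 2010 12:00 AM + 13 h = Mar 23 2010 1:00 PM.
Mar 23 2010 1:00 PM + 13 h = Mar 24 2010 2:00 AM.
Mar 24 2010 2:00 AM + 13 h = Mar 24 2010 3:00 PM.
Mar 24 2010 3:00 PM + 13 h = Mar 25 2010 4:00 AM.
Mar 25 2010 4:00 AM + 13 h = Mar 25 2010 5:00 PM.
Mar 25 2010 5:00 PM + 13 h = Mar 26 2010 6:00 AM.
Mar 26 2010 6:00 AM + 13 h = Mar 26 2010 7:00 PM.

Mar 26 2010 7:00 PM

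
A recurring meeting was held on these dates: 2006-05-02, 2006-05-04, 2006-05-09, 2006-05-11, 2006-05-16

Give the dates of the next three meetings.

Gaps: 2, 5, 2, 5 days — not constant, but cyclic with period 2.
The events fall on every Tuesday and Thursday.
The following Thursday is 2006-05-18.
The following Tuesday is 2006-05-23.
The following Thursday is 2006-05-25.

2006-05-18, 2006-05-23, 2006-05-25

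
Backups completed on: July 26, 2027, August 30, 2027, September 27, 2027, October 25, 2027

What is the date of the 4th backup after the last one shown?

These are Mondays with 35, 28, 28-day gaps.
Each is the final Monday of its month — August 30, 2027 is past the 28th, so '4th Monday' doesn't fit.
November 2027 ends with Monday November 29, 2027.
Last Monday of December 2027: December 27, 2027.
Last Monday of January 2028: January 31, 2028.
Last Monday of February 2028: February 28, 2028.

February 28, 2028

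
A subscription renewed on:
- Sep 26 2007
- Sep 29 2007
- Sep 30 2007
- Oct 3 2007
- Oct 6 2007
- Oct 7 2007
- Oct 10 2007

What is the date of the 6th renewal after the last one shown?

Every event lands on a Wednesday or Saturday or Sunday (gaps cycle 3, 1, 3, 3, 1, 3).
So the schedule is: every Wednesday, Saturday and Sunday.
Next Saturday: Oct 13 2007.
Next Sunday: Oct 14 2007.
The following Wednesday is Oct 17 2007.
Next Saturday: Oct 20 2007.
Next Sunday: Oct 21 2007.
The following Wednesday is Oct 24 2007.

Oct 24 2007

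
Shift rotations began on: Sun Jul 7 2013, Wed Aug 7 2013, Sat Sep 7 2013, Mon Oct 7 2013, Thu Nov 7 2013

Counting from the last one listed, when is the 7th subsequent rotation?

Sat Jun 7 2014

The day-of-month is always 7 (31, 31, 30, 31 days between events).
So this recurs on the 7th of each month.
December 2013: Sat Dec 7 2013.
January 2014: Tue Jan 7 2014.
February 2014: Fri Feb 7 2014.
Next: March 2014 → Fri Mar 7 2014.
Next: April 2014 → Mon Apr 7 2014.
May 2014: Wed May 7 2014.
June 2014: Sat Jun 7 2014.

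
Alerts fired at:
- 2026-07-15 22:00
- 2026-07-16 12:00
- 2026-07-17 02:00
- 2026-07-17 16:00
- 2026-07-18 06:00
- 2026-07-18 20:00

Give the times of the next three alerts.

Spacing: 14, 14, 14, 14, 14 h — constant 14 h.
2026-07-18 20:00 + 14 h = 2026-07-19 10:00.
2026-07-19 10:00 + 14 h = 2026-07-20 00:00.
2026-07-20 00:00 + 14 h = 2026-07-20 14:00.

2026-07-19 10:00, 2026-07-20 00:00, 2026-07-20 14:00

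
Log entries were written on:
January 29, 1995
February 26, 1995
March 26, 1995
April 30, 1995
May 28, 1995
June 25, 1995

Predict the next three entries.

July 30, 1995; August 27, 1995; September 24, 1995

These are Sundays with 28, 28, 35, 28, 28-day gaps.
Each is the final Sunday of its month — January 29, 1995 is past the 28th, so '4th Sunday' doesn't fit.
Last Sunday of July 1995: July 30, 1995.
August 1995 ends with Sunday August 27, 1995.
Last Sunday of September 1995: September 24, 1995.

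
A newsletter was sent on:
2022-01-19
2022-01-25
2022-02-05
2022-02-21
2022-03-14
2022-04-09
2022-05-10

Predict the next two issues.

Gaps: 6, 11, 16, 21, 26, 31 days — each gap is 5 larger than the previous one.
Next gap: 36 days. 2022-05-10 + 36 days = 2022-06-15.
Next gap: 41 days. 2022-06-15 + 41 days = 2022-07-26.

2022-06-15, 2022-07-26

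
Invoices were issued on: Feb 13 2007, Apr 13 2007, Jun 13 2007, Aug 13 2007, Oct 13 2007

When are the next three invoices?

Dec 13 2007, Feb 13 2008, Apr 13 2008

The day-of-month is always 13 (59, 61, 61, 61 days between events).
So this recurs on the 13th of every 2 months.
Next: December 2007 → Dec 13 2007.
February 2008: Feb 13 2008.
Next: April 2008 → Apr 13 2008.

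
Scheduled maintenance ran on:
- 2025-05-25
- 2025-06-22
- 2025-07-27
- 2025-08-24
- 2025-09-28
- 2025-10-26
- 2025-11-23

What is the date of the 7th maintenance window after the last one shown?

2026-06-28

All dates are Sundays, 28, 35, 28, 35, 28, 28 days apart.
Specifically, the 4th Sunday of each month.
December 2025 — 4th Sunday is 2025-12-28.
January 2026 — 4th Sunday is 2026-01-25.
4th Sunday of February 2026: 2026-02-22.
March 2026 — 4th Sunday is 2026-03-22.
4th Sunday of April 2026: 2026-04-26.
May 2026 — 4th Sunday is 2026-05-24.
June 2026 — 4th Sunday is 2026-06-28.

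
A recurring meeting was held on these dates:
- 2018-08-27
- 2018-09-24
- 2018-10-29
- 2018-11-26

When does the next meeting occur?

2018-12-31

Every date is a Monday; gaps 28, 35, 28 days.
Each is the last Monday of its month (at least one falls on the 29th or later, ruling out '4th Monday').
December 2018 ends with Monday 2018-12-31.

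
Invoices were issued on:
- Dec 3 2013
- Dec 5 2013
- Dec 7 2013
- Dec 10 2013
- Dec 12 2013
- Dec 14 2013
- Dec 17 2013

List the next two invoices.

Dec 19 2013, Dec 21 2013

Gaps: 2, 2, 3, 2, 2, 3 days — not constant, but cyclic with period 3.
The events fall on every Tuesday, Thursday and Saturday.
The following Thursday is Dec 19 2013.
The following Saturday is Dec 21 2013.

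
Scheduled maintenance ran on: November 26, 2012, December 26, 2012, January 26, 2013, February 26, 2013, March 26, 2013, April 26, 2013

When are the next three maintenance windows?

May 26, 2013; June 26, 2013; July 26, 2013

The day-of-month is always 26 (30, 31, 31, 28, 31 days between events).
So this recurs on the 26th of each month.
May 2013: May 26, 2013.
June 2013: June 26, 2013.
July 2013: July 26, 2013.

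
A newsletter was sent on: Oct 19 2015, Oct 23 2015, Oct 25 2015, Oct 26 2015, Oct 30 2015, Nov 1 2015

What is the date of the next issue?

Nov 2 2015

Gaps: 4, 2, 1, 4, 2 days — not constant, but cyclic with period 3.
The events fall on every Monday, Friday and Sunday.
Next Monday: Nov 2 2015.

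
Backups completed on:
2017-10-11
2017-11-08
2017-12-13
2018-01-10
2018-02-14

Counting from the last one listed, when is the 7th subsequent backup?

Gaps: 28, 35, 28, 35 days — a mix of 28 and 35. Every date is a Wednesday.
Each is the 2nd Wednesday of its month.
March 2018 — 2nd Wednesday is 2018-03-14.
April 2018 — 2nd Wednesday is 2018-04-11.
2nd Wednesday of May 2018: 2018-05-09.
2nd Wednesday of June 2018: 2018-06-13.
July 2018 — 2nd Wednesday is 2018-07-11.
2nd Wednesday of August 2018: 2018-08-08.
2nd Wednesday of September 2018: 2018-09-12.

2018-09-12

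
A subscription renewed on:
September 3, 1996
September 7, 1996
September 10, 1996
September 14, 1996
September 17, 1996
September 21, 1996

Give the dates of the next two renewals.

September 24, 1996; September 28, 1996

Gaps: 4, 3, 4, 3, 4 days — not constant, but cyclic with period 2.
The events fall on every Tuesday and Saturday.
The following Tuesday is September 24, 1996.
Next Saturday: September 28, 1996.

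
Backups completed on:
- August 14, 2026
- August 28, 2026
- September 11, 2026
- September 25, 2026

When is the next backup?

October 9, 2026

Every event comes 14 days after the last (14, 14, 14).
September 25, 2026 + 14 days = October 9, 2026.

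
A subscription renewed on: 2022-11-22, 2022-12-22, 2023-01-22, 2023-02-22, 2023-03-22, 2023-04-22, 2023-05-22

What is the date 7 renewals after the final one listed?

Each date is the 22nd; the gaps (30, 31, 31, 28, 31, 30) track the month lengths.
The rule is the 22nd of each month.
June 2023: 2023-06-22.
July 2023: 2023-07-22.
Next: August 2023 → 2023-08-22.
September 2023: 2023-09-22.
October 2023: 2023-10-22.
November 2023: 2023-11-22.
Next: December 2023 → 2023-12-22.

2023-12-22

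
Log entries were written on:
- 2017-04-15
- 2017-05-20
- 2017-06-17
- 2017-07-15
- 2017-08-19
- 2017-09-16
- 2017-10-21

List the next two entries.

2017-11-18, 2017-12-16

Gaps: 35, 28, 28, 35, 28, 35 days — a mix of 28 and 35. Every date is a Saturday.
Each is the 3rd Saturday of its month.
3rd Saturday of November 2017: 2017-11-18.
3rd Saturday of December 2017: 2017-12-16.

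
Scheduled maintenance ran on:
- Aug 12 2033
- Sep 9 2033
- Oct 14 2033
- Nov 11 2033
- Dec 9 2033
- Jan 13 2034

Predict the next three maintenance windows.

Gaps: 28, 35, 28, 28, 35 days — a mix of 28 and 35. Every date is a Friday.
Each is the 2nd Friday of its month.
2nd Friday of February 2034: Feb 10 2034.
March 2034 — 2nd Friday is Mar 10 2034.
2nd Friday of April 2034: Apr 14 2034.

Feb 10 2034, Mar 10 2034, Apr 14 2034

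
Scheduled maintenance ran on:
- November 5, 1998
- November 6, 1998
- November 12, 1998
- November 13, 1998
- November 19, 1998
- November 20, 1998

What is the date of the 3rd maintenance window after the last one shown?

The gap pattern 1, 6, 1, 6, 1 repeats every 2 events.
These are the Thursdays and Fridays of each week.
The following Thursday is November 26, 1998.
The following Friday is November 27, 1998.
Next Thursday: December 3, 1998.

December 3, 1998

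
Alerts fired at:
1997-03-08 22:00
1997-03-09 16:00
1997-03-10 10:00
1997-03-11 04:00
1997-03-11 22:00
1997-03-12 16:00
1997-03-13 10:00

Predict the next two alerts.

The interval is a steady 18 hours (18, 18, 18, 18, 18, 18).
1997-03-13 10:00 + 18 h = 1997-03-14 04:00.
1997-03-14 04:00 + 18 h = 1997-03-14 22:00.

1997-03-14 04:00, 1997-03-14 22:00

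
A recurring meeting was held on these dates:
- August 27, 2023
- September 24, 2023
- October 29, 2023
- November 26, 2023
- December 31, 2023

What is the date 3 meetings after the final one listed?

All Sundays; the gaps (28, 35, 28, 35) vary with month length.
This is the last Sunday of each month.
Last Sunday of January 2024: January 28, 2024.
February 2024 ends with Sunday February 25, 2024.
March 2024 ends with Sunday March 31, 2024.

March 31, 2024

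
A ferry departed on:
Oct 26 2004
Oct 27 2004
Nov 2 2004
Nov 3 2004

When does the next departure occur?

Nov 9 2004

Gaps: 1, 6, 1 days — not constant, but cyclic with period 2.
The events fall on every Tuesday and Wednesday.
The following Tuesday is Nov 9 2004.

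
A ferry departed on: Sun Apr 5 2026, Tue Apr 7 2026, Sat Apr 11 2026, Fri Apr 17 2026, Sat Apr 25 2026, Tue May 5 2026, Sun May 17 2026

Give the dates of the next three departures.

The spacing grows by 2 each time: 2, 4, 6, 8, 10, 12 days.
Next gap: 14 days. Sun May 17 2026 + 14 days = Sun May 31 2026.
Next gap: 16 days. Sun May 31 2026 + 16 days = Tue Jun 16 2026.
Next gap: 18 days. Tue Jun 16 2026 + 18 days = Sat Jul 4 2026.

Sun May 31 2026, Tue Jun 16 2026, Sat Jul 4 2026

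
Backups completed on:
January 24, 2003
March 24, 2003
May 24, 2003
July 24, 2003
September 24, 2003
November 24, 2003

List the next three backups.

The day-of-month is always 24 (59, 61, 61, 62, 61 days between events).
So this recurs on the 24th of every 2 months.
Next: January 2004 → January 24, 2004.
March 2004: March 24, 2004.
May 2004: May 24, 2004.

January 24, 2004; March 24, 2004; May 24, 2004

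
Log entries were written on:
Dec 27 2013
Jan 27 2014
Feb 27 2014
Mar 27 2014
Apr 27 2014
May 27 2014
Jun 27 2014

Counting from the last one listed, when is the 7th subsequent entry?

Each date is the 27th; the gaps (31, 31, 28, 31, 30, 31) track the month lengths.
The rule is the 27th of each month.
July 2014: Jul 27 2014.
Next: August 2014 → Aug 27 2014.
September 2014: Sep 27 2014.
October 2014: Oct 27 2014.
November 2014: Nov 27 2014.
December 2014: Dec 27 2014.
Next: January 2015 → Jan 27 2015.

Jan 27 2015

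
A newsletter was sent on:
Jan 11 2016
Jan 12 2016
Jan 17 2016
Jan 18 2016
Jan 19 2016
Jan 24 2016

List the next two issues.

The gap pattern 1, 5, 1, 1, 5 repeats every 3 events.
These are the Mondays, Tuesdays and Sundays of each week.
Next Monday: Jan 25 2016.
The following Tuesday is Jan 26 2016.

Jan 25 2016, Jan 26 2016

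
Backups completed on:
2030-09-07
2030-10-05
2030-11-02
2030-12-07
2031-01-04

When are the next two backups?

2031-02-01, 2031-03-01

These are Saturdays at 28- or 35-day spacing (28, 28, 35, 28).
The pattern: 1st Saturday of the month.
February 2031 — 1st Saturday is 2031-02-01.
March 2031 — 1st Saturday is 2031-03-01.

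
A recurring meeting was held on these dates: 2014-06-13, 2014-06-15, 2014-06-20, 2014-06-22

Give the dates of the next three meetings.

2014-06-27, 2014-06-29, 2014-07-04

The gap pattern 2, 5, 2 repeats every 2 events.
These are the Fridays and Sundays of each week.
Next Friday: 2014-06-27.
The following Sunday is 2014-06-29.
The following Friday is 2014-07-04.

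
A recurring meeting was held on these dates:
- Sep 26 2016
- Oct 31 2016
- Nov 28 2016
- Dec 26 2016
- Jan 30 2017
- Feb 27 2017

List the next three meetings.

Mar 27 2017, Apr 24 2017, May 29 2017

These are Mondays with 35, 28, 28, 35, 28-day gaps.
Each is the final Monday of its month — Oct 31 2016 is past the 28th, so '4th Monday' doesn't fit.
March 2017 ends with Monday Mar 27 2017.
April 2017 ends with Monday Apr 24 2017.
Last Monday of May 2017: May 29 2017.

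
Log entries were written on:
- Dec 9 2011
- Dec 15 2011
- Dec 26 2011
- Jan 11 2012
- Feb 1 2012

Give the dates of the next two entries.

Gaps: 6, 11, 16, 21 days — each gap is 5 larger than the previous one.
Next gap: 26 days. Feb 1 2012 + 26 days = Feb 27 2012.
Next gap: 31 days. Feb 27 2012 + 31 days = Mar 29 2012.

Feb 27 2012, Mar 29 2012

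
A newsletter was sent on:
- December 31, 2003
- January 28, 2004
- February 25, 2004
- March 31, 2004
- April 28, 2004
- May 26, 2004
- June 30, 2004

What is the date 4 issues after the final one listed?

October 27, 2004

These are Wednesdays with 28, 28, 35, 28, 28, 35-day gaps.
Each is the final Wednesday of its month — December 31, 2003 is past the 28th, so '4th Wednesday' doesn't fit.
July 2004 ends with Wednesday July 28, 2004.
August 2004 ends with Wednesday August 25, 2004.
Last Wednesday of September 2004: September 29, 2004.
October 2004 ends with Wednesday October 27, 2004.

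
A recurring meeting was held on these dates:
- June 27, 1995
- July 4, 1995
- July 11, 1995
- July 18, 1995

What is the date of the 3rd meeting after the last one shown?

The spacing is 7, 7, 7 days — always 7 days.
July 18, 1995 + 7 days = July 25, 1995.
July 25, 1995 + 7 days = August 1, 1995.
August 1, 1995 + 7 days = August 8, 1995.

August 8, 1995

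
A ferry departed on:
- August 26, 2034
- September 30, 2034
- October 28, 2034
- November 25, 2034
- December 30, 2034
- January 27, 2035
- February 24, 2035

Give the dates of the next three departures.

March 31, 2035; April 28, 2035; May 26, 2035

These are Saturdays with 35, 28, 28, 35, 28, 28-day gaps.
Each is the final Saturday of its month — September 30, 2034 is past the 28th, so '4th Saturday' doesn't fit.
March 2035 ends with Saturday March 31, 2035.
April 2035 ends with Saturday April 28, 2035.
May 2035 ends with Saturday May 26, 2035.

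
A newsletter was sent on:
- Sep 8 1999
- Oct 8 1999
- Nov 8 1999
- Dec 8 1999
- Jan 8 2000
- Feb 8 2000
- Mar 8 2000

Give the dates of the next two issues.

The day-of-month is always 8 (30, 31, 30, 31, 31, 29 days between events).
So this recurs on the 8th of each month.
Next: April 2000 → Apr 8 2000.
Next: May 2000 → May 8 2000.

Apr 8 2000, May 8 2000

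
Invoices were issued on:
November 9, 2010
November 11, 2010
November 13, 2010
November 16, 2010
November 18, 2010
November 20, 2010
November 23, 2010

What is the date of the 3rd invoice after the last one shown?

Every event lands on a Tuesday or Thursday or Saturday (gaps cycle 2, 2, 3, 2, 2, 3).
So the schedule is: every Tuesday, Thursday and Saturday.
The following Thursday is November 25, 2010.
Next Saturday: November 27, 2010.
Next Tuesday: November 30, 2010.

November 30, 2010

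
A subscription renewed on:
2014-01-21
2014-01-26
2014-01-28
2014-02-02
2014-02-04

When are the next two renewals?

2014-02-09, 2014-02-11

The gap pattern 5, 2, 5, 2 repeats every 2 events.
These are the Tuesdays and Sundays of each week.
The following Sunday is 2014-02-09.
The following Tuesday is 2014-02-11.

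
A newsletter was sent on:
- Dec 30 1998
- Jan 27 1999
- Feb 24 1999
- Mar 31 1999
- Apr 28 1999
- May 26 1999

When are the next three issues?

Every date is a Wednesday; gaps 28, 28, 35, 28, 28 days.
Each is the last Wednesday of its month (at least one falls on the 29th or later, ruling out '4th Wednesday').
Last Wednesday of June 1999: Jun 30 1999.
July 1999 ends with Wednesday Jul 28 1999.
August 1999 ends with Wednesday Aug 25 1999.

Jun 30 1999, Jul 28 1999, Aug 25 1999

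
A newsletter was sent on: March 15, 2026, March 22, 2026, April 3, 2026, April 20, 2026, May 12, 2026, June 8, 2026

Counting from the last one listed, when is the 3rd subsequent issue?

September 27, 2026

The spacing grows by 5 each time: 7, 12, 17, 22, 27 days.
Next gap: 32 days. June 8, 2026 + 32 days = July 10, 2026.
Next gap: 37 days. July 10, 2026 + 37 days = August 16, 2026.
Next gap: 42 days. August 16, 2026 + 42 days = September 27, 2026.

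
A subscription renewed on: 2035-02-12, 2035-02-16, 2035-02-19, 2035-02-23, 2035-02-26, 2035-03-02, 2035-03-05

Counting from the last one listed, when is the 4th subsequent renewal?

2035-03-19

The gap pattern 4, 3, 4, 3, 4, 3 repeats every 2 events.
These are the Mondays and Fridays of each week.
The following Friday is 2035-03-09.
Next Monday: 2035-03-12.
The following Friday is 2035-03-16.
Next Monday: 2035-03-19.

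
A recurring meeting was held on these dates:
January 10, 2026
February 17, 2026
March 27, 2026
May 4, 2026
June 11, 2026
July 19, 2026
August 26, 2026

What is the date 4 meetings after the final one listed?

The spacing is 38, 38, 38, 38, 38, 38 days — always 38 days.
August 26, 2026 + 38 days = October 3, 2026.
October 3, 2026 + 38 days = November 10, 2026.
November 10, 2026 + 38 days = December 18, 2026.
December 18, 2026 + 38 days = January 25, 2027.

January 25, 2027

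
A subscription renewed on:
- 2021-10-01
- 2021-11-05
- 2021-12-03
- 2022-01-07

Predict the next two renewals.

Gaps: 35, 28, 35 days — a mix of 28 and 35. Every date is a Friday.
Each is the 1st Friday of its month.
February 2022 — 1st Friday is 2022-02-04.
1st Friday of March 2022: 2022-03-04.

2022-02-04, 2022-03-04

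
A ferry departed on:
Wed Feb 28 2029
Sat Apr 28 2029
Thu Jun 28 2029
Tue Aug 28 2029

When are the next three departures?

Gaps: 59, 61, 61 days — not constant. Every event is on the 28th of the month.
Pattern: the 28th of every 2 months.
Next: October 2029 → Sun Oct 28 2029.
Next: December 2029 → Fri Dec 28 2029.
February 2030: Thu Feb 28 2030.

Sun Oct 28 2029, Fri Dec 28 2029, Thu Feb 28 2030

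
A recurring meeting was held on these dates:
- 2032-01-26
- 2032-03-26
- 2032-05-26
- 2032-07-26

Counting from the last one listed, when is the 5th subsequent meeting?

2033-05-26

The day-of-month is always 26 (60, 61, 61 days between events).
So this recurs on the 26th of every 2 months.
September 2032: 2032-09-26.
November 2032: 2032-11-26.
January 2033: 2033-01-26.
Next: March 2033 → 2033-03-26.
May 2033: 2033-05-26.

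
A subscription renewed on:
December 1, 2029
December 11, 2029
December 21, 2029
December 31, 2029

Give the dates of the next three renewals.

The spacing is 10, 10, 10 days — always 10 days.
December 31, 2029 + 10 days = January 10, 2030.
January 10, 2030 + 10 days = January 20, 2030.
January 20, 2030 + 10 days = January 30, 2030.

January 10, 2030; January 20, 2030; January 30, 2030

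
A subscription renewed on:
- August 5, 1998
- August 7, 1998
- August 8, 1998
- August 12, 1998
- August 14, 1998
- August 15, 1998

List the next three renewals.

Every event lands on a Wednesday or Friday or Saturday (gaps cycle 2, 1, 4, 2, 1).
So the schedule is: every Wednesday, Friday and Saturday.
Next Wednesday: August 19, 1998.
Next Friday: August 21, 1998.
Next Saturday: August 22, 1998.

August 19, 1998; August 21, 1998; August 22, 1998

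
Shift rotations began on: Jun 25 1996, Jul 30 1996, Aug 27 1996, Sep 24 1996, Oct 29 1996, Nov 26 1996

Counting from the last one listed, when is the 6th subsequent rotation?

These are Tuesdays with 35, 28, 28, 35, 28-day gaps.
Each is the final Tuesday of its month — Jul 30 1996 is past the 28th, so '4th Tuesday' doesn't fit.
Last Tuesday of December 1996: Dec 31 1996.
January 1997 ends with Tuesday Jan 28 1997.
Last Tuesday of February 1997: Feb 25 1997.
Last Tuesday of March 1997: Mar 25 1997.
April 1997 ends with Tuesday Apr 29 1997.
May 1997 ends with Tuesday May 27 1997.

May 27 1997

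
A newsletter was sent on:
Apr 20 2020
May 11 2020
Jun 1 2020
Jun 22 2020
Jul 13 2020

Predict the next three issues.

The spacing is 21, 21, 21, 21 days — always 21 days.
Jul 13 2020 + 21 days = Aug 3 2020.
Aug 3 2020 + 21 days = Aug 24 2020.
Aug 24 2020 + 21 days = Sep 14 2020.

Aug 3 2020, Aug 24 2020, Sep 14 2020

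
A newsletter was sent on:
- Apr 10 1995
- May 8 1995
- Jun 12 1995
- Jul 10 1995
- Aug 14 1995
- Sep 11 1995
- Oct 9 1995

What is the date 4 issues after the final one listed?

Gaps: 28, 35, 28, 35, 28, 28 days — a mix of 28 and 35. Every date is a Monday.
Each is the 2nd Monday of its month.
November 1995 — 2nd Monday is Nov 13 1995.
December 1995 — 2nd Monday is Dec 11 1995.
January 1996 — 2nd Monday is Jan 8 1996.
February 1996 — 2nd Monday is Feb 12 1996.

Feb 12 1996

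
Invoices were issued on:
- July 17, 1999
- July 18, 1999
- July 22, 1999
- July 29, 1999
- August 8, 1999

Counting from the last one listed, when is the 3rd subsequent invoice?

September 25, 1999

Intervals are 1, 4, 7, 10 days — an arithmetic progression with common difference 3.
Next gap: 13 days. August 8, 1999 + 13 days = August 21, 1999.
Next gap: 16 days. August 21, 1999 + 16 days = September 6, 1999.
Next gap: 19 days. September 6, 1999 + 19 days = September 25, 1999.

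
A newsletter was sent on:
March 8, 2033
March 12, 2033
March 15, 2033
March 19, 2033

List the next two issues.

March 22, 2033; March 26, 2033

Gaps: 4, 3, 4 days — not constant, but cyclic with period 2.
The events fall on every Tuesday and Saturday.
Next Tuesday: March 22, 2033.
The following Saturday is March 26, 2033.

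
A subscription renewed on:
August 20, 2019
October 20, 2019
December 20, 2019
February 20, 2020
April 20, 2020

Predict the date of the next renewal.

The day-of-month is always 20 (61, 61, 62, 60 days between events).
So this recurs on the 20th of every 2 months.
Next: June 2020 → June 20, 2020.

June 20, 2020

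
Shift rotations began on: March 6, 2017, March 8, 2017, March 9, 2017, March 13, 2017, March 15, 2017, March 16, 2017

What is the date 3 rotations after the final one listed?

March 23, 2017

Gaps: 2, 1, 4, 2, 1 days — not constant, but cyclic with period 3.
The events fall on every Monday, Wednesday and Thursday.
The following Monday is March 20, 2017.
The following Wednesday is March 22, 2017.
Next Thursday: March 23, 2017.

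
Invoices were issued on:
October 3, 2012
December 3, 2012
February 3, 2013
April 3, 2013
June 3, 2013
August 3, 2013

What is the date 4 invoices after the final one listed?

April 3, 2014

Gaps: 61, 62, 59, 61, 61 days — not constant. Every event is on the 3rd of the month.
Pattern: the 3rd of every 2 months.
October 2013: October 3, 2013.
Next: December 2013 → December 3, 2013.
February 2014: February 3, 2014.
April 2014: April 3, 2014.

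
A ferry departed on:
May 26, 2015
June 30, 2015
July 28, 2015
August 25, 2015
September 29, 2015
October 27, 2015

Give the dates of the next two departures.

November 24, 2015; December 29, 2015

All Tuesdays; the gaps (35, 28, 28, 35, 28) vary with month length.
This is the last Tuesday of each month.
November 2015 ends with Tuesday November 24, 2015.
Last Tuesday of December 2015: December 29, 2015.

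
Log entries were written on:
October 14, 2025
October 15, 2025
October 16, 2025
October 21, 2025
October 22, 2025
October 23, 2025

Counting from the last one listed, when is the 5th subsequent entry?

November 5, 2025

Gaps: 1, 1, 5, 1, 1 days — not constant, but cyclic with period 3.
The events fall on every Tuesday, Wednesday and Thursday.
Next Tuesday: October 28, 2025.
The following Wednesday is October 29, 2025.
Next Thursday: October 30, 2025.
Next Tuesday: November 4, 2025.
The following Wednesday is November 5, 2025.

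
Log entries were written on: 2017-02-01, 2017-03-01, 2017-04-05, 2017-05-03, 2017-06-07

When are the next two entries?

Gaps: 28, 35, 28, 35 days — a mix of 28 and 35. Every date is a Wednesday.
Each is the 1st Wednesday of its month.
1st Wednesday of July 2017: 2017-07-05.
1st Wednesday of August 2017: 2017-08-02.

2017-07-05, 2017-08-02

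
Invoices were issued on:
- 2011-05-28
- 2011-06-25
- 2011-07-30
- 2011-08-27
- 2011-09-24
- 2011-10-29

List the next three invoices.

These are Saturdays with 28, 35, 28, 28, 35-day gaps.
Each is the final Saturday of its month — 2011-07-30 is past the 28th, so '4th Saturday' doesn't fit.
November 2011 ends with Saturday 2011-11-26.
Last Saturday of December 2011: 2011-12-31.
January 2012 ends with Saturday 2012-01-28.

2011-11-26, 2011-12-31, 2012-01-28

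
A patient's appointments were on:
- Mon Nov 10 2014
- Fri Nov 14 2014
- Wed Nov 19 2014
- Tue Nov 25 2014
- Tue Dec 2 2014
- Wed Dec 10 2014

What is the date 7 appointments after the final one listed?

Wed Mar 4 2015

Gaps: 4, 5, 6, 7, 8 days — each gap is 1 larger than the previous one.
Next gap: 9 days. Wed Dec 10 2014 + 9 days = Fri Dec 19 2014.
Next gap: 10 days. Fri Dec 19 2014 + 10 days = Mon Dec 29 2014.
Next gap: 11 days. Mon Dec 29 2014 + 11 days = Fri Jan 9 2015.
Next gap: 12 days. Fri Jan 9 2015 + 12 days = Wed Jan 21 2015.
Next gap: 13 days. Wed Jan 21 2015 + 13 days = Tue Feb 3 2015.
Next gap: 14 days. Tue Feb 3 2015 + 14 days = Tue Feb 17 2015.
Next gap: 15 days. Tue Feb 17 2015 + 15 days = Wed Mar 4 2015.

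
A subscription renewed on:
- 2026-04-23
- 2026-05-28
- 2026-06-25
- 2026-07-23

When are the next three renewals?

2026-08-27, 2026-09-24, 2026-10-22

These are Thursdays at 28- or 35-day spacing (35, 28, 28).
The pattern: 4th Thursday of the month.
August 2026 — 4th Thursday is 2026-08-27.
4th Thursday of September 2026: 2026-09-24.
October 2026 — 4th Thursday is 2026-10-22.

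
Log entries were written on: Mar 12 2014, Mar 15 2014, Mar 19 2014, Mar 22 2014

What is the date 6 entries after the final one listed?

Apr 12 2014

Every event lands on a Wednesday or Saturday (gaps cycle 3, 4, 3).
So the schedule is: every Wednesday and Saturday.
Next Wednesday: Mar 26 2014.
Next Saturday: Mar 29 2014.
Next Wednesday: Apr 2 2014.
Next Saturday: Apr 5 2014.
Next Wednesday: Apr 9 2014.
The following Saturday is Apr 12 2014.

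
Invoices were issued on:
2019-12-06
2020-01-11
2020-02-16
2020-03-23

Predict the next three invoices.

2020-04-28, 2020-06-03, 2020-07-09

Gaps between consecutive events: 36, 36, 36 days — a constant 36-day interval.
2020-03-23 + 36 days = 2020-04-28.
2020-04-28 + 36 days = 2020-06-03.
2020-06-03 + 36 days = 2020-07-09.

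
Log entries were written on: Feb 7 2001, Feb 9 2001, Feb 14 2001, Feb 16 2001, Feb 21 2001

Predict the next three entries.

Feb 23 2001, Feb 28 2001, Mar 2 2001

The gap pattern 2, 5, 2, 5 repeats every 2 events.
These are the Wednesdays and Fridays of each week.
Next Friday: Feb 23 2001.
Next Wednesday: Feb 28 2001.
Next Friday: Mar 2 2001.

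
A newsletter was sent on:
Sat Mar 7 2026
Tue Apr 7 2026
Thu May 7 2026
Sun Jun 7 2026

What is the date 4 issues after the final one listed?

Each date is the 7th; the gaps (31, 30, 31) track the month lengths.
The rule is the 7th of each month.
Next: July 2026 → Tue Jul 7 2026.
Next: August 2026 → Fri Aug 7 2026.
Next: September 2026 → Mon Sep 7 2026.
Next: October 2026 → Wed Oct 7 2026.

Wed Oct 7 2026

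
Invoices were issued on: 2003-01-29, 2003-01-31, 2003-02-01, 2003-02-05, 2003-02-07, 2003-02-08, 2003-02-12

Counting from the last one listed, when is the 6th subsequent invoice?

2003-02-26

The gap pattern 2, 1, 4, 2, 1, 4 repeats every 3 events.
These are the Wednesdays, Fridays and Saturdays of each week.
Next Friday: 2003-02-14.
Next Saturday: 2003-02-15.
Next Wednesday: 2003-02-19.
Next Friday: 2003-02-21.
Next Saturday: 2003-02-22.
Next Wednesday: 2003-02-26.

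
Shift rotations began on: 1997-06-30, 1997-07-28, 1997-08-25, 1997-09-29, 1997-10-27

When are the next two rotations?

Every date is a Monday; gaps 28, 28, 35, 28 days.
Each is the last Monday of its month (at least one falls on the 29th or later, ruling out '4th Monday').
Last Monday of November 1997: 1997-11-24.
December 1997 ends with Monday 1997-12-29.

1997-11-24, 1997-12-29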